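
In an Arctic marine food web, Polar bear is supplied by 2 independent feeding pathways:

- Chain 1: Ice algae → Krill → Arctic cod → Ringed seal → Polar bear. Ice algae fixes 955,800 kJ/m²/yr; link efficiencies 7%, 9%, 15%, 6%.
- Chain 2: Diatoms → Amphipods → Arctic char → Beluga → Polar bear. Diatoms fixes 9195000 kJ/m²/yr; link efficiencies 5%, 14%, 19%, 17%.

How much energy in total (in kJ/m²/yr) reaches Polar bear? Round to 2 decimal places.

Chain 1: 955800 × 0.07 × 0.09 × 0.15 × 0.06 = 54.19386 kJ/m²/yr
Chain 2: 9195000 × 0.05 × 0.14 × 0.19 × 0.17 = 2078.9895 kJ/m²/yr
Total at Polar bear: 54.19386 + 2078.9895 = 2133.18336 kJ/m²/yr

2133.18 kJ/m²/yr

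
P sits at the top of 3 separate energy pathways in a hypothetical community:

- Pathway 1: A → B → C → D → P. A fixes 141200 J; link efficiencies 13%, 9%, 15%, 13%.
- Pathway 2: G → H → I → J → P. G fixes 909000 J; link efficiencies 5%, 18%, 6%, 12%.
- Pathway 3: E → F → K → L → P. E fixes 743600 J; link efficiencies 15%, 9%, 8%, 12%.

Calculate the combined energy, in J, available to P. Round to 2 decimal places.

187.49 J

Pathway 1: 141200 × 0.13 × 0.09 × 0.15 × 0.13 = 32.21478 J
Pathway 2: 909000 × 0.05 × 0.18 × 0.06 × 0.12 = 58.9032 J
Pathway 3: 743600 × 0.15 × 0.09 × 0.08 × 0.12 = 96.37056 J
Total at P: 32.21478 + 58.9032 + 96.37056 = 187.48854 J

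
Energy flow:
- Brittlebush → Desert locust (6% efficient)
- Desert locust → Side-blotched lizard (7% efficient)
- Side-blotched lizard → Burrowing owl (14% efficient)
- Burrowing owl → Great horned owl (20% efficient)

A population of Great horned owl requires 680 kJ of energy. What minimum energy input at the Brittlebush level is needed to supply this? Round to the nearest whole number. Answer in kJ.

Cumulative transfer efficiency: 0.06 × 0.07 × 0.14 × 0.2 = 0.0001176
Brittlebush energy = 680 / 0.0001176 = 5782313 kJ

5782313 kJ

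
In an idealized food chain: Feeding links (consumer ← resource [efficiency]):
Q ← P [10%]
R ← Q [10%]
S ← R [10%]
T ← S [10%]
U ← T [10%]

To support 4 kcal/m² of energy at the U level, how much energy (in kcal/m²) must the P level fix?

Cumulative transfer efficiency: 0.1 × 0.1 × 0.1 × 0.1 × 0.1 = 0.00001
P energy = 4 / 0.00001 = 400000 kcal/m²

400000 kcal/m²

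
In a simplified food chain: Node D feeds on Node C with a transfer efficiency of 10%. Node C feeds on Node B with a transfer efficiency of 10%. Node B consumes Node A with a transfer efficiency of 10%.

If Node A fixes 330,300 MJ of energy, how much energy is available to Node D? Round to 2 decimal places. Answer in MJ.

330.30 MJ

Node B: 330300 × 0.1 = 33030 MJ
Node C: 33030 × 0.1 = 3303 MJ
Node D: 3303 × 0.1 = 330.3 MJ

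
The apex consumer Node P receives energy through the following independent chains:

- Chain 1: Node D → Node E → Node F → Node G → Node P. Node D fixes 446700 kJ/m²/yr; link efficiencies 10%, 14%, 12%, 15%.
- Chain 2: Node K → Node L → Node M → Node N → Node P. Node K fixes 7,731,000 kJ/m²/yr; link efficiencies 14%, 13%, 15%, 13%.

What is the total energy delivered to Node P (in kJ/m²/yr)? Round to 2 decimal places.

2856.30 kJ/m²/yr

Chain 1: 446700 × 0.1 × 0.14 × 0.12 × 0.15 = 112.5684 kJ/m²/yr
Chain 2: 7731000 × 0.14 × 0.13 × 0.15 × 0.13 = 2743.7319 kJ/m²/yr
Total at Node P: 112.5684 + 2743.7319 = 2856.3003 kJ/m²/yr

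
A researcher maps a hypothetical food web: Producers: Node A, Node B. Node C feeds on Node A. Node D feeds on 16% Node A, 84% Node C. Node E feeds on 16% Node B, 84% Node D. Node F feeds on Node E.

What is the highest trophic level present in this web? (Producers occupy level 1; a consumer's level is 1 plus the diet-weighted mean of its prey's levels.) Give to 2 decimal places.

Node C: 1 + 1 = 2
Node D: 1 + (0.16×1 + 0.84×2) = 2.84
Node E: 1 + (0.16×1 + 0.84×2.84) = 3.5456
Node F: 1 + 3.5456 = 4.5456

4.55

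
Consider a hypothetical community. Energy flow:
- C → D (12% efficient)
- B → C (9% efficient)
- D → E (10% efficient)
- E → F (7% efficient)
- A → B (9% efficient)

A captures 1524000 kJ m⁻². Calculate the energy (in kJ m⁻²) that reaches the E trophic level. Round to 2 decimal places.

B: 1524000 × 0.09 = 137160 kJ m⁻²
C: 137160 × 0.09 = 12344.4 kJ m⁻²
D: 12344.4 × 0.12 = 1481.328 kJ m⁻²
E: 1481.328 × 0.1 = 148.1328 kJ m⁻²

148.13 kJ m⁻²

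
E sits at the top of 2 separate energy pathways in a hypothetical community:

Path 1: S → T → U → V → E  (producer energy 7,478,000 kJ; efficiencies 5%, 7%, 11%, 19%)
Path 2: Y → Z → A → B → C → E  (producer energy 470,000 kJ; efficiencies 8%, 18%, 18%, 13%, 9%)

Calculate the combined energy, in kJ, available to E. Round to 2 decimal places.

Path 1: 7478000 × 0.05 × 0.07 × 0.11 × 0.19 = 547.0157 kJ
Path 2: 470000 × 0.08 × 0.18 × 0.18 × 0.13 × 0.09 = 14.253408 kJ
Total at E: 547.0157 + 14.253408 = 561.269108 kJ

561.27 kJ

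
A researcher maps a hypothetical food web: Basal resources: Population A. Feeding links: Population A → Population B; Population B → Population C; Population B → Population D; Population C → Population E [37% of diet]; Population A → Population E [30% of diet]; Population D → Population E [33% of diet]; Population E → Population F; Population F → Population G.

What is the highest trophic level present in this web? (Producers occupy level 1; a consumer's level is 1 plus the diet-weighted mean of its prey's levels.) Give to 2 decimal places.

5.40

Population B: 1 + 1 = 2
Population C: 1 + 2 = 3
Population D: 1 + 2 = 3
Population E: 1 + (0.37×3 + 0.3×1 + 0.33×3) = 3.4
Population F: 1 + 3.4 = 4.4
Population G: 1 + 4.4 = 5.4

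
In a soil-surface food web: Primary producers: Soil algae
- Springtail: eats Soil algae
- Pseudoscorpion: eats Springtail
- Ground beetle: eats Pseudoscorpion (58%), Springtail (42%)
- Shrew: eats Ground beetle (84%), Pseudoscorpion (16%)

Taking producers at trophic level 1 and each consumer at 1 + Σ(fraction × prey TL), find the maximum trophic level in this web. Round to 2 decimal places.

4.49

Springtail: 1 + 1 = 2
Pseudoscorpion: 1 + 2 = 3
Ground beetle: 1 + (0.58×3 + 0.42×2) = 3.58
Shrew: 1 + (0.84×3.58 + 0.16×3) = 4.4872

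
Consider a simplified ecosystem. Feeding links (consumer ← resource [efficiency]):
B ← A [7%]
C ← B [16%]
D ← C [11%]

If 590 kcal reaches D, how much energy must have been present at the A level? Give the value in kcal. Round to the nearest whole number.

478896 kcal

Cumulative transfer efficiency: 0.07 × 0.16 × 0.11 = 0.001232
A energy = 590 / 0.001232 = 478896 kcal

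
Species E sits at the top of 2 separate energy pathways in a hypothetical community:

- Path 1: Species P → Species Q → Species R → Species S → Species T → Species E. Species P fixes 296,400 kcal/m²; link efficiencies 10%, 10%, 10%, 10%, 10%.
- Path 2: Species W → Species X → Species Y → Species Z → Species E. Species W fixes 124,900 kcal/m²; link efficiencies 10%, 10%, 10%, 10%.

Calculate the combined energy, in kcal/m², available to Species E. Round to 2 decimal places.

15.45 kcal/m²

Path 1: 296400 × 0.1 × 0.1 × 0.1 × 0.1 × 0.1 = 2.964 kcal/m²
Path 2: 124900 × 0.1 × 0.1 × 0.1 × 0.1 = 12.49 kcal/m²
Total at Species E: 2.964 + 12.49 = 15.454 kcal/m²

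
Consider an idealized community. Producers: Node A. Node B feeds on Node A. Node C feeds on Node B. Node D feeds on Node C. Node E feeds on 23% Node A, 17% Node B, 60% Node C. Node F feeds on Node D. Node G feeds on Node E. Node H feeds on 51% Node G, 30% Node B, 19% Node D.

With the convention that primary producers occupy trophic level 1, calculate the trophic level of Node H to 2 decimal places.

Node B: 1 + 1 = 2
Node C: 1 + 2 = 3
Node D: 1 + 3 = 4
Node E: 1 + (0.23×1 + 0.17×2 + 0.6×3) = 3.37
Node F: 1 + 4 = 5
Node G: 1 + 3.37 = 4.37
Node H: 1 + (0.51×4.37 + 0.3×2 + 0.19×4) = 4.5887

4.59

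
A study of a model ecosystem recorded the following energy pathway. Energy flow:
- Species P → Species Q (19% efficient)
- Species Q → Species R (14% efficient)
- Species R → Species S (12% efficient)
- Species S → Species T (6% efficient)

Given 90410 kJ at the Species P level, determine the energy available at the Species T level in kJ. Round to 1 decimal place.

Species Q: 90410 × 0.19 = 17177.9 kJ
Species R: 17177.9 × 0.14 = 2404.906 kJ
Species S: 2404.906 × 0.12 = 288.58872 kJ
Species T: 288.58872 × 0.06 = 17.3153232 kJ

17.3 kJ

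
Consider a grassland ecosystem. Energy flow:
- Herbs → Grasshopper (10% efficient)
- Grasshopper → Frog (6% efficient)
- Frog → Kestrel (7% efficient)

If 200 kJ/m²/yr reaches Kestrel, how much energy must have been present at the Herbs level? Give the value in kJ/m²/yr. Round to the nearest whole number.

476190 kJ/m²/yr

Cumulative transfer efficiency: 0.1 × 0.06 × 0.07 = 0.00042
Herbs energy = 200 / 0.00042 = 476190 kJ/m²/yr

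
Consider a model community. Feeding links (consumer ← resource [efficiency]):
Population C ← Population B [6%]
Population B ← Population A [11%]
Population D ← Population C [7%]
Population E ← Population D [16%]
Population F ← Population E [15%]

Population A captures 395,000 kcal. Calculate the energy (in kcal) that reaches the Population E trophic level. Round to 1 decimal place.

Population B: 395000 × 0.11 = 43450 kcal
Population C: 43450 × 0.06 = 2607 kcal
Population D: 2607 × 0.07 = 182.49 kcal
Population E: 182.49 × 0.16 = 29.1984 kcal

29.2 kcal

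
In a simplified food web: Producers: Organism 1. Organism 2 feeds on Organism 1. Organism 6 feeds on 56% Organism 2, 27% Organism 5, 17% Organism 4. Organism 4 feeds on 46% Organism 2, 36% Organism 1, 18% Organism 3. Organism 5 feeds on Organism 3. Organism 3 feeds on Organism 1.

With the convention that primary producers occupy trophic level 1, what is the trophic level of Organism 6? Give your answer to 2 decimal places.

Organism 2: 1 + 1 = 2
Organism 3: 1 + 1 = 2
Organism 4: 1 + (0.46×2 + 0.36×1 + 0.18×2) = 2.64
Organism 5: 1 + 2 = 3
Organism 6: 1 + (0.56×2 + 0.27×3 + 0.17×2.64) = 3.3788

3.38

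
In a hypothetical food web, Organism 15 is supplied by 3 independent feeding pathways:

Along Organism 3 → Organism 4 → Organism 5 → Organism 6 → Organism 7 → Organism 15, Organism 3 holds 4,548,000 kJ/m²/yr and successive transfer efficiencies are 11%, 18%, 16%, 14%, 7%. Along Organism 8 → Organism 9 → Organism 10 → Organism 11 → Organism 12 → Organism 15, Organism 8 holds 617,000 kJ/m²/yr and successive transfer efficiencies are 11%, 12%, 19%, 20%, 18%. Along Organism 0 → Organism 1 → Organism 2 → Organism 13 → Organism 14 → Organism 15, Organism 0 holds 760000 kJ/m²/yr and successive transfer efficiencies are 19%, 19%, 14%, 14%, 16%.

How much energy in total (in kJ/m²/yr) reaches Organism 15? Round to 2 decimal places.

Via Organism 3: 4548000 × 0.11 × 0.18 × 0.16 × 0.14 × 0.07 = 141.1990272 kJ/m²/yr
Via Organism 8: 617000 × 0.11 × 0.12 × 0.19 × 0.2 × 0.18 = 55.707696 kJ/m²/yr
Via Organism 0: 760000 × 0.19 × 0.19 × 0.14 × 0.14 × 0.16 = 86.039296 kJ/m²/yr
Total at Organism 15: 141.1990272 + 55.707696 + 86.039296 = 282.9460192 kJ/m²/yr

282.95 kJ/m²/yr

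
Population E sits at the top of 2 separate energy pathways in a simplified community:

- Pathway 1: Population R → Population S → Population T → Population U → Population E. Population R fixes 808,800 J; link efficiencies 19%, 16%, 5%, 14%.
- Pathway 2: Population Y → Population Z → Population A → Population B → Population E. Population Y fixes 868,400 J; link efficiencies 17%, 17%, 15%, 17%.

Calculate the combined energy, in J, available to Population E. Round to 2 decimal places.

812.08 J

Pathway 1: 808800 × 0.19 × 0.16 × 0.05 × 0.14 = 172.11264 J
Pathway 2: 868400 × 0.17 × 0.17 × 0.15 × 0.17 = 639.96738 J
Total at Population E: 172.11264 + 639.96738 = 812.08002 J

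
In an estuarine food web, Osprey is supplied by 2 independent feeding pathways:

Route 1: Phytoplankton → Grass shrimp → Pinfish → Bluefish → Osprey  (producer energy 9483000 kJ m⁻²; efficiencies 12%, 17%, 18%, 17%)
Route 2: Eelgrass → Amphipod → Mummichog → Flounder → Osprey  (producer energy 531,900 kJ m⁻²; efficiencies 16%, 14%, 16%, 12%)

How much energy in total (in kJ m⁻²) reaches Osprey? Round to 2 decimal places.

6148.43 kJ m⁻²

Route 1: 9483000 × 0.12 × 0.17 × 0.18 × 0.17 = 5919.66792 kJ m⁻²
Route 2: 531900 × 0.16 × 0.14 × 0.16 × 0.12 = 228.759552 kJ m⁻²
Total at Osprey: 5919.66792 + 228.759552 = 6148.427472 kJ m⁻²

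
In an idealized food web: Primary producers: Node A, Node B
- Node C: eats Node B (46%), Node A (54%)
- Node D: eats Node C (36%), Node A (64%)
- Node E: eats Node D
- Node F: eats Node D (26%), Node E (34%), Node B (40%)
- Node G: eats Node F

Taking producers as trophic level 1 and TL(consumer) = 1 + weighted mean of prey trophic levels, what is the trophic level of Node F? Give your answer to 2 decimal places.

3.16

Node C: 1 + (0.46×1 + 0.54×1) = 2
Node D: 1 + (0.36×2 + 0.64×1) = 2.36
Node E: 1 + 2.36 = 3.36
Node F: 1 + (0.26×2.36 + 0.34×3.36 + 0.4×1) = 3.156
Node G: 1 + 3.156 = 4.156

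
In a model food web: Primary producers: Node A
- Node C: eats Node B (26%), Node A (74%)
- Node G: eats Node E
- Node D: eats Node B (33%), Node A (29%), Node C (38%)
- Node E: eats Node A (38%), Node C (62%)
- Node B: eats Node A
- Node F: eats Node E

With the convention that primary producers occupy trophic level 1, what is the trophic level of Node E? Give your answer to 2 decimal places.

Node B: 1 + 1 = 2
Node C: 1 + (0.26×2 + 0.74×1) = 2.26
Node D: 1 + (0.33×2 + 0.29×1 + 0.38×2.26) = 2.8088
Node E: 1 + (0.38×1 + 0.62×2.26) = 2.7812
Node F: 1 + 2.7812 = 3.7812
Node G: 1 + 2.7812 = 3.7812

2.78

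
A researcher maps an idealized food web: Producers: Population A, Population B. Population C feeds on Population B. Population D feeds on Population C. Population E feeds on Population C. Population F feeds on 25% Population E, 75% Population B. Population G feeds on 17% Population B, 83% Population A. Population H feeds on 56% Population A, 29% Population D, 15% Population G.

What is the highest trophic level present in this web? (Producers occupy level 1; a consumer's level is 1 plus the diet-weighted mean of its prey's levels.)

Population C: 1 + 1 = 2
Population D: 1 + 2 = 3
Population E: 1 + 2 = 3
Population F: 1 + (0.25×3 + 0.75×1) = 2.5
Population G: 1 + (0.17×1 + 0.83×1) = 2
Population H: 1 + (0.56×1 + 0.29×3 + 0.15×2) = 2.73

3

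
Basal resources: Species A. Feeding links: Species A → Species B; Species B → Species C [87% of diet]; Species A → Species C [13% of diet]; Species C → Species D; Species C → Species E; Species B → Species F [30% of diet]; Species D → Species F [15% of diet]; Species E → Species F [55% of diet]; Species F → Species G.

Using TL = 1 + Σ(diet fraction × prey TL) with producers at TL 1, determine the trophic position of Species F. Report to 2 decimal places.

4.31

Species B: 1 + 1 = 2
Species C: 1 + (0.87×2 + 0.13×1) = 2.87
Species D: 1 + 2.87 = 3.87
Species E: 1 + 2.87 = 3.87
Species F: 1 + (0.3×2 + 0.15×3.87 + 0.55×3.87) = 4.309
Species G: 1 + 4.309 = 5.309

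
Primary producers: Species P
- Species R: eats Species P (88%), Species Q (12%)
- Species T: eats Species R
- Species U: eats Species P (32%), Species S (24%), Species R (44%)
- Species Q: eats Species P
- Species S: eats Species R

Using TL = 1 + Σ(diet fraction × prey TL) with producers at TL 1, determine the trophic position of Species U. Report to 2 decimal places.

3.00

Species Q: 1 + 1 = 2
Species R: 1 + (0.88×1 + 0.12×2) = 2.12
Species S: 1 + 2.12 = 3.12
Species T: 1 + 2.12 = 3.12
Species U: 1 + (0.32×1 + 0.24×3.12 + 0.44×2.12) = 3.0016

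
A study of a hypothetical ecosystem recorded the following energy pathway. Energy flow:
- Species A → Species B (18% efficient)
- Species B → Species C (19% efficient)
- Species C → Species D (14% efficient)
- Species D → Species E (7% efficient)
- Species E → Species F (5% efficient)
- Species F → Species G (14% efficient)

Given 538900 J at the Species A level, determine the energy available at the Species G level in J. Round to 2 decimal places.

Species B: 538900 × 0.18 = 97002 J
Species C: 97002 × 0.19 = 18430.38 J
Species D: 18430.38 × 0.14 = 2580.2532 J
Species E: 2580.2532 × 0.07 = 180.617724 J
Species F: 180.617724 × 0.05 = 9.0308862 J
Species G: 9.0308862 × 0.14 = 1.264324068 J

1.26 J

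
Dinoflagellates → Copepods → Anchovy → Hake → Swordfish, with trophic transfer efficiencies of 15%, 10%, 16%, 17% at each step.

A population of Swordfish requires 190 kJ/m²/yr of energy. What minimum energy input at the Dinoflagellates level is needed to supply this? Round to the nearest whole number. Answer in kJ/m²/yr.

465686 kJ/m²/yr

Cumulative transfer efficiency: 0.15 × 0.1 × 0.16 × 0.17 = 0.000408
Dinoflagellates energy = 190 / 0.000408 = 465686 kJ/m²/yr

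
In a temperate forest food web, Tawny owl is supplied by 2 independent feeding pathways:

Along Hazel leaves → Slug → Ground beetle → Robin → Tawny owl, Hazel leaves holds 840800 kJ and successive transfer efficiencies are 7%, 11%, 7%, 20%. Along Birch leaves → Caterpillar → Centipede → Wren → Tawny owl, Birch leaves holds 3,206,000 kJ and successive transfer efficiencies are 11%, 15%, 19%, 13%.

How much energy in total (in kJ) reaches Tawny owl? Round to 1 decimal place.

1397.2 kJ

Via Hazel leaves: 840800 × 0.07 × 0.11 × 0.07 × 0.2 = 90.63824 kJ
Via Birch leaves: 3206000 × 0.11 × 0.15 × 0.19 × 0.13 = 1306.6053 kJ
Total at Tawny owl: 90.63824 + 1306.6053 = 1397.24354 kJ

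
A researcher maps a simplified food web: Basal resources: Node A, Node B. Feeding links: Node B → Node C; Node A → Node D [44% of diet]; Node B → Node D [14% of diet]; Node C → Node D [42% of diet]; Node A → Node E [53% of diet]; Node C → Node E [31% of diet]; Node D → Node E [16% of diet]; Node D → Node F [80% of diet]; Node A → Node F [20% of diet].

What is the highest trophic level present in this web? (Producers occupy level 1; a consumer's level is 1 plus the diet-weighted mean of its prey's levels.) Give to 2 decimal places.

Node C: 1 + 1 = 2
Node D: 1 + (0.44×1 + 0.14×1 + 0.42×2) = 2.42
Node E: 1 + (0.53×1 + 0.31×2 + 0.16×2.42) = 2.5372
Node F: 1 + (0.8×2.42 + 0.2×1) = 3.136

3.14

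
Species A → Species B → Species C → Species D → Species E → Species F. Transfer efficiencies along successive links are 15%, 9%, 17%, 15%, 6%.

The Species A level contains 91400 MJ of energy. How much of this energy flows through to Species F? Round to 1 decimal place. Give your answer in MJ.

Species B: 91400 × 0.15 = 13710 MJ
Species C: 13710 × 0.09 = 1233.9 MJ
Species D: 1233.9 × 0.17 = 209.763 MJ
Species E: 209.763 × 0.15 = 31.46445 MJ
Species F: 31.46445 × 0.06 = 1.887867 MJ

1.9 MJ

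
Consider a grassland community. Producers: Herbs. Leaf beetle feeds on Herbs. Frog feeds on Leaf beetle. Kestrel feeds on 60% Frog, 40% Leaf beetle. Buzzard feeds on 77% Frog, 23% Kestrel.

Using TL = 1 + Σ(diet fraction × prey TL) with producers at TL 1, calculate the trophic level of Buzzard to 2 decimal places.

4.14

Leaf beetle: 1 + 1 = 2
Frog: 1 + 2 = 3
Kestrel: 1 + (0.6×3 + 0.4×2) = 3.6
Buzzard: 1 + (0.77×3 + 0.23×3.6) = 4.138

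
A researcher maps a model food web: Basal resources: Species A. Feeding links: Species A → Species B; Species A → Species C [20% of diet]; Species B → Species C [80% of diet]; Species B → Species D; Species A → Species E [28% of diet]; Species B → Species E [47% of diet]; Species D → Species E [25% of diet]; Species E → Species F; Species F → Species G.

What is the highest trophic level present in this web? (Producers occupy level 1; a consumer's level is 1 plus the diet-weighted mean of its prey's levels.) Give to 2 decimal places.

Species B: 1 + 1 = 2
Species C: 1 + (0.2×1 + 0.8×2) = 2.8
Species D: 1 + 2 = 3
Species E: 1 + (0.28×1 + 0.47×2 + 0.25×3) = 2.97
Species F: 1 + 2.97 = 3.97
Species G: 1 + 3.97 = 4.97

4.97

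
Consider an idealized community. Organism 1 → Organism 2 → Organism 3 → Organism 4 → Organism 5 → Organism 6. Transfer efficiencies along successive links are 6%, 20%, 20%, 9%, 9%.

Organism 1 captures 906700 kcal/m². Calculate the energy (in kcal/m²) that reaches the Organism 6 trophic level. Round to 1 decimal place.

Organism 2: 906700 × 0.06 = 54402 kcal/m²
Organism 3: 54402 × 0.2 = 10880.4 kcal/m²
Organism 4: 10880.4 × 0.2 = 2176.08 kcal/m²
Organism 5: 2176.08 × 0.09 = 195.8472 kcal/m²
Organism 6: 195.8472 × 0.09 = 17.626248 kcal/m²

17.6 kcal/m²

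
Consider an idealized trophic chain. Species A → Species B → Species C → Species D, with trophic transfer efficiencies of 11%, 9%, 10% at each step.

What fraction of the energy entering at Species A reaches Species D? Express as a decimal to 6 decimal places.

0.000990

Product of link efficiencies: 0.11 × 0.09 × 0.1 = 0.00099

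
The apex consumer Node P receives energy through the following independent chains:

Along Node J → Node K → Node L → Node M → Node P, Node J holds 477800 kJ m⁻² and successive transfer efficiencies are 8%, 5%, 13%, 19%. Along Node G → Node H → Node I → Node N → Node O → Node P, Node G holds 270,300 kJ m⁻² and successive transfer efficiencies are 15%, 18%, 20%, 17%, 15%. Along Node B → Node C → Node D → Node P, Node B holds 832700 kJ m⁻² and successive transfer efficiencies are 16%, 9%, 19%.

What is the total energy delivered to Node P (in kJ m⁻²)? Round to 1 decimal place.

Via Node J: 477800 × 0.08 × 0.05 × 0.13 × 0.19 = 47.20664 kJ m⁻²
Via Node G: 270300 × 0.15 × 0.18 × 0.2 × 0.17 × 0.15 = 37.22031 kJ m⁻²
Via Node B: 832700 × 0.16 × 0.09 × 0.19 = 2278.2672 kJ m⁻²
Total at Node P: 47.20664 + 37.22031 + 2278.2672 = 2362.69415 kJ m⁻²

2362.7 kJ m⁻²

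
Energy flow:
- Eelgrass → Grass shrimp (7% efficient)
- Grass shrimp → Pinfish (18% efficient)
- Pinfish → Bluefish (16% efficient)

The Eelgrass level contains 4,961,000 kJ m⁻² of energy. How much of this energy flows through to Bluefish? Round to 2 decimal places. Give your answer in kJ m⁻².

10001.38 kJ m⁻²

Grass shrimp: 4961000 × 0.07 = 347270 kJ m⁻²
Pinfish: 347270 × 0.18 = 62508.6 kJ m⁻²
Bluefish: 62508.6 × 0.16 = 10001.376 kJ m⁻²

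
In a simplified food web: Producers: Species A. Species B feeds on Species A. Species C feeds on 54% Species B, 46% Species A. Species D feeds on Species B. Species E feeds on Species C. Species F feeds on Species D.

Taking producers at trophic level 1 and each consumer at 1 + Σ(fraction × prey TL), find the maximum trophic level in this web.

Species B: 1 + 1 = 2
Species C: 1 + (0.54×2 + 0.46×1) = 2.54
Species D: 1 + 2 = 3
Species E: 1 + 2.54 = 3.54
Species F: 1 + 3 = 4

4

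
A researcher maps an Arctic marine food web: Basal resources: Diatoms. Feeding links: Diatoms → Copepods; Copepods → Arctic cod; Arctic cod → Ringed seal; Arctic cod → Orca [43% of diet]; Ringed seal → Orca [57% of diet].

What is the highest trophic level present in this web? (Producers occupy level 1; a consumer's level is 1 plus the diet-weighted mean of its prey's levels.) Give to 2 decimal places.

Copepods: 1 + 1 = 2
Arctic cod: 1 + 2 = 3
Ringed seal: 1 + 3 = 4
Orca: 1 + (0.43×3 + 0.57×4) = 4.57

4.57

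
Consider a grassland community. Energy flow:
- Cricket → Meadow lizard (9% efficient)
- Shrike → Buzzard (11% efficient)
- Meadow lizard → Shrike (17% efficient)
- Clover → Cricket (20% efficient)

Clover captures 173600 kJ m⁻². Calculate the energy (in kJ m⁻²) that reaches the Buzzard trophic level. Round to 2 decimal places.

Cricket: 173600 × 0.2 = 34720 kJ m⁻²
Meadow lizard: 34720 × 0.09 = 3124.8 kJ m⁻²
Shrike: 3124.8 × 0.17 = 531.216 kJ m⁻²
Buzzard: 531.216 × 0.11 = 58.43376 kJ m⁻²

58.43 kJ m⁻²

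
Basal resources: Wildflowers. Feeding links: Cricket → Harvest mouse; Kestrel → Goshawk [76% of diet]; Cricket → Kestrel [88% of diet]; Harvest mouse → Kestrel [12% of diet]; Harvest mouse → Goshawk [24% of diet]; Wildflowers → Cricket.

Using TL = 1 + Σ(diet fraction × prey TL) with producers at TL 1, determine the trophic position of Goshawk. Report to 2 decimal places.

Cricket: 1 + 1 = 2
Harvest mouse: 1 + 2 = 3
Kestrel: 1 + (0.88×2 + 0.12×3) = 3.12
Goshawk: 1 + (0.24×3 + 0.76×3.12) = 4.0912

4.09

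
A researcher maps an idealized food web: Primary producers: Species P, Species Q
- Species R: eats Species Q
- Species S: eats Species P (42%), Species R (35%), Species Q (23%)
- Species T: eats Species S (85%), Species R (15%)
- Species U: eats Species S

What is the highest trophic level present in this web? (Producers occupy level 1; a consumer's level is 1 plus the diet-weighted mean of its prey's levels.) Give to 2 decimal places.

3.35

Species R: 1 + 1 = 2
Species S: 1 + (0.42×1 + 0.35×2 + 0.23×1) = 2.35
Species T: 1 + (0.85×2.35 + 0.15×2) = 3.2975
Species U: 1 + 2.35 = 3.35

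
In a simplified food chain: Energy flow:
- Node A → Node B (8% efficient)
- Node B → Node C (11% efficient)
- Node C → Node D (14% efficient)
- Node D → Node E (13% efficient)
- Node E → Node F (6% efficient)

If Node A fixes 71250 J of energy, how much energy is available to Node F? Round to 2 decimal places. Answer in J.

0.68 J

Node B: 71250 × 0.08 = 5700 J
Node C: 5700 × 0.11 = 627 J
Node D: 627 × 0.14 = 87.78 J
Node E: 87.78 × 0.13 = 11.4114 J
Node F: 11.4114 × 0.06 = 0.684684 J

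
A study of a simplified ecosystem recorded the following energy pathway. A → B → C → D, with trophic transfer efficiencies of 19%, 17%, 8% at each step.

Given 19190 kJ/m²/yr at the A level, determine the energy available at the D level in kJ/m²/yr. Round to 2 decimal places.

B: 19190 × 0.19 = 3646.1 kJ/m²/yr
C: 3646.1 × 0.17 = 619.837 kJ/m²/yr
D: 619.837 × 0.08 = 49.58696 kJ/m²/yr

49.59 kJ/m²/yr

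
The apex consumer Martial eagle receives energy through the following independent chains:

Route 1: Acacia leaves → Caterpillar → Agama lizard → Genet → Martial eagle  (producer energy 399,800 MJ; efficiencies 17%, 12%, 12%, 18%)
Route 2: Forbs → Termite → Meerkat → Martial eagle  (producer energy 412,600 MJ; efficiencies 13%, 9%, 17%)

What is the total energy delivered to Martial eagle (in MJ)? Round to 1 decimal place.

996.8 MJ

Route 1: 399800 × 0.17 × 0.12 × 0.12 × 0.18 = 176.167872 MJ
Route 2: 412600 × 0.13 × 0.09 × 0.17 = 820.6614 MJ
Total at Martial eagle: 176.167872 + 820.6614 = 996.829272 MJ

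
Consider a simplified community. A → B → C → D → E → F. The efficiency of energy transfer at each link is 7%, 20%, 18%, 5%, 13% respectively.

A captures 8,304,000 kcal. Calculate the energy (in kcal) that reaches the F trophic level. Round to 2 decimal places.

B: 8304000 × 0.07 = 581280 kcal
C: 581280 × 0.2 = 116256 kcal
D: 116256 × 0.18 = 20926.08 kcal
E: 20926.08 × 0.05 = 1046.304 kcal
F: 1046.304 × 0.13 = 136.01952 kcal

136.02 kcal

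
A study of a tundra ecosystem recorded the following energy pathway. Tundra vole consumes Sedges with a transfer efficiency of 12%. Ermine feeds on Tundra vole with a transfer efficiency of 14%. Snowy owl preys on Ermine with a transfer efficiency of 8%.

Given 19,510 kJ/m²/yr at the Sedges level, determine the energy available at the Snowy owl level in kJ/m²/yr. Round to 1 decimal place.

Tundra vole: 19510 × 0.12 = 2341.2 kJ/m²/yr
Ermine: 2341.2 × 0.14 = 327.768 kJ/m²/yr
Snowy owl: 327.768 × 0.08 = 26.22144 kJ/m²/yr

26.2 kJ/m²/yr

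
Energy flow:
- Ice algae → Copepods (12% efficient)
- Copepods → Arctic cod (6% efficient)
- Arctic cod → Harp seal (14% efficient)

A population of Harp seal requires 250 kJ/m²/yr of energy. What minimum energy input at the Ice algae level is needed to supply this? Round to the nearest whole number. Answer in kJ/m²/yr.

Cumulative transfer efficiency: 0.12 × 0.06 × 0.14 = 0.001008
Ice algae energy = 250 / 0.001008 = 248016 kJ/m²/yr

248016 kJ/m²/yr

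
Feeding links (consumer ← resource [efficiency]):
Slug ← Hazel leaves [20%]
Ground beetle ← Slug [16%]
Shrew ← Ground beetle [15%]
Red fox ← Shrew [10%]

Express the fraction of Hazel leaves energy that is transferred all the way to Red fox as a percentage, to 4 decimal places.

Product of link efficiencies: 0.2 × 0.16 × 0.15 × 0.1 = 0.00048
As a percentage: 0.00048 × 100 = 0.0480%

0.0480%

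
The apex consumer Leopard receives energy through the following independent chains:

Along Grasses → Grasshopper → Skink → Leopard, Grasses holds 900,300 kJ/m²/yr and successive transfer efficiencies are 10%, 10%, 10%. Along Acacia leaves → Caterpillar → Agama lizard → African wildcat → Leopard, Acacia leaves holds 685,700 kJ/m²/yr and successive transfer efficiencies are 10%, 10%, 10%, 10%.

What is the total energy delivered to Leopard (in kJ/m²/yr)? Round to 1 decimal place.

968.9 kJ/m²/yr

Via Grasses: 900300 × 0.1 × 0.1 × 0.1 = 900.3 kJ/m²/yr
Via Acacia leaves: 685700 × 0.1 × 0.1 × 0.1 × 0.1 = 68.57 kJ/m²/yr
Total at Leopard: 900.3 + 68.57 = 968.87 kJ/m²/yr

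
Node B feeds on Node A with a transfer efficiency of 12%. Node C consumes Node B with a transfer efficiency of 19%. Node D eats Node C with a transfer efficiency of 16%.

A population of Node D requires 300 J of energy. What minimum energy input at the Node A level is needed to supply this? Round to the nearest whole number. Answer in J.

Cumulative transfer efficiency: 0.12 × 0.19 × 0.16 = 0.003648
Node A energy = 300 / 0.003648 = 82237 J

82237 J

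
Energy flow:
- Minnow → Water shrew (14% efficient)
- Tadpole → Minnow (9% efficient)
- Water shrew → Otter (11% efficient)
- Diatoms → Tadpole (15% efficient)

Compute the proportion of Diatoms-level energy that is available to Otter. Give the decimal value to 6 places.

0.000208

Product of link efficiencies: 0.15 × 0.09 × 0.14 × 0.11 = 0.0002079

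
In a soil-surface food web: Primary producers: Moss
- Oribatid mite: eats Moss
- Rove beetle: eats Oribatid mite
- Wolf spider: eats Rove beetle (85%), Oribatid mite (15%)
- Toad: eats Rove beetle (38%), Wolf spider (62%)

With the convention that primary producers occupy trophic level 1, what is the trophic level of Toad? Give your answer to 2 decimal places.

Oribatid mite: 1 + 1 = 2
Rove beetle: 1 + 2 = 3
Wolf spider: 1 + (0.85×3 + 0.15×2) = 3.85
Toad: 1 + (0.38×3 + 0.62×3.85) = 4.527

4.53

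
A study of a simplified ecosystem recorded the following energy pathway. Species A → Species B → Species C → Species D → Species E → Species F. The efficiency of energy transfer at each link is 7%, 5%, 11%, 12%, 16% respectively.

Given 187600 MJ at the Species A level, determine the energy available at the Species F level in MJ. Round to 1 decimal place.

Species B: 187600 × 0.07 = 13132 MJ
Species C: 13132 × 0.05 = 656.6 MJ
Species D: 656.6 × 0.11 = 72.226 MJ
Species E: 72.226 × 0.12 = 8.66712 MJ
Species F: 8.66712 × 0.16 = 1.3867392 MJ

1.4 MJ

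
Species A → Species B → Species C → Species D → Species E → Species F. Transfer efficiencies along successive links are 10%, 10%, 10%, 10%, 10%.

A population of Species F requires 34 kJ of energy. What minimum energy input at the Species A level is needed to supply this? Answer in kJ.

Cumulative transfer efficiency: 0.1 × 0.1 × 0.1 × 0.1 × 0.1 = 0.00001
Species A energy = 34 / 0.00001 = 3400000 kJ

3400000 kJ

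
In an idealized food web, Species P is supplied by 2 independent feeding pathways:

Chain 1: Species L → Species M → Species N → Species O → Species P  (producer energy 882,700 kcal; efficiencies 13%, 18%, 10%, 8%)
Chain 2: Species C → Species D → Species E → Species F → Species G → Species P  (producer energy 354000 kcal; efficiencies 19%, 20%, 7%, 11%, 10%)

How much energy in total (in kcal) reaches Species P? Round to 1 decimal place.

Chain 1: 882700 × 0.13 × 0.18 × 0.1 × 0.08 = 165.24144 kcal
Chain 2: 354000 × 0.19 × 0.2 × 0.07 × 0.11 × 0.1 = 10.35804 kcal
Total at Species P: 165.24144 + 10.35804 = 175.59948 kcal

175.6 kcal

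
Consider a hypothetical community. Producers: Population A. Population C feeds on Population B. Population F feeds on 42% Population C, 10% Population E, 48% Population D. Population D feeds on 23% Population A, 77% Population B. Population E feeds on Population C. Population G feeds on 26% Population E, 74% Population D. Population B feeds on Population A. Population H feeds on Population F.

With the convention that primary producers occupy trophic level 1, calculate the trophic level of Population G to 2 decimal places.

Population B: 1 + 1 = 2
Population C: 1 + 2 = 3
Population D: 1 + (0.23×1 + 0.77×2) = 2.77
Population E: 1 + 3 = 4
Population F: 1 + (0.42×3 + 0.1×4 + 0.48×2.77) = 3.9896
Population G: 1 + (0.26×4 + 0.74×2.77) = 4.0898
Population H: 1 + 3.9896 = 4.9896

4.09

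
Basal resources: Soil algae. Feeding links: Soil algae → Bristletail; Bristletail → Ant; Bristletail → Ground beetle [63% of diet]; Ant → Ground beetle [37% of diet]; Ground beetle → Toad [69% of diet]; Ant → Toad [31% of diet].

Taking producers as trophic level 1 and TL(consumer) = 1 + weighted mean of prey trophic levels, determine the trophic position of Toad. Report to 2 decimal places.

4.26

Bristletail: 1 + 1 = 2
Ant: 1 + 2 = 3
Ground beetle: 1 + (0.63×2 + 0.37×3) = 3.37
Toad: 1 + (0.69×3.37 + 0.31×3) = 4.2553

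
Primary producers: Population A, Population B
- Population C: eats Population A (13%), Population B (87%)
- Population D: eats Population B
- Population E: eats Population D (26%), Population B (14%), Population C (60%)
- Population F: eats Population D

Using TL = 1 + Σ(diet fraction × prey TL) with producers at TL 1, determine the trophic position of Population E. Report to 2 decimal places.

Population C: 1 + (0.13×1 + 0.87×1) = 2
Population D: 1 + 1 = 2
Population E: 1 + (0.26×2 + 0.14×1 + 0.6×2) = 2.86
Population F: 1 + 2 = 3

2.86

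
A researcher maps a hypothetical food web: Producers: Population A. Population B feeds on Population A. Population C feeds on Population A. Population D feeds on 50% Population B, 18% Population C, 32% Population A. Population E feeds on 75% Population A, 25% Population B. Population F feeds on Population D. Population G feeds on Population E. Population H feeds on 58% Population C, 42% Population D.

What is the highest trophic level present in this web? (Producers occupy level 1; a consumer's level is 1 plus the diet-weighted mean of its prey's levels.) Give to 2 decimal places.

Population B: 1 + 1 = 2
Population C: 1 + 1 = 2
Population D: 1 + (0.5×2 + 0.18×2 + 0.32×1) = 2.68
Population E: 1 + (0.75×1 + 0.25×2) = 2.25
Population F: 1 + 2.68 = 3.68
Population G: 1 + 2.25 = 3.25
Population H: 1 + (0.58×2 + 0.42×2.68) = 3.2856

3.68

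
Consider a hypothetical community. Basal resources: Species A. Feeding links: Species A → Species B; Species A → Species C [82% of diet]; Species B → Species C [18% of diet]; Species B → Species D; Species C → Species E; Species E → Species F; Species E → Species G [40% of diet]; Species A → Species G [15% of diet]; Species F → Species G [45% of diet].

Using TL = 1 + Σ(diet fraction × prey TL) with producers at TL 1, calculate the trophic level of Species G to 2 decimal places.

4.30

Species B: 1 + 1 = 2
Species C: 1 + (0.82×1 + 0.18×2) = 2.18
Species D: 1 + 2 = 3
Species E: 1 + 2.18 = 3.18
Species F: 1 + 3.18 = 4.18
Species G: 1 + (0.4×3.18 + 0.15×1 + 0.45×4.18) = 4.303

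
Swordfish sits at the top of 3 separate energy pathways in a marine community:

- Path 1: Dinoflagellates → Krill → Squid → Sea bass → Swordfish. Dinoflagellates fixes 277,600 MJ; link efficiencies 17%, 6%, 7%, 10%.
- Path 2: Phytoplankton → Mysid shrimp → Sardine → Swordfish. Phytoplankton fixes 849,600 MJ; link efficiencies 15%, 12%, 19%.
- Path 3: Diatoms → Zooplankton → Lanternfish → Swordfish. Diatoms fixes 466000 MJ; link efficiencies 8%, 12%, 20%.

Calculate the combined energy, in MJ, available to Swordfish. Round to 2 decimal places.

Path 1: 277600 × 0.17 × 0.06 × 0.07 × 0.1 = 19.82064 MJ
Path 2: 849600 × 0.15 × 0.12 × 0.19 = 2905.632 MJ
Path 3: 466000 × 0.08 × 0.12 × 0.2 = 894.72 MJ
Total at Swordfish: 19.82064 + 2905.632 + 894.72 = 3820.17264 MJ

3820.17 MJ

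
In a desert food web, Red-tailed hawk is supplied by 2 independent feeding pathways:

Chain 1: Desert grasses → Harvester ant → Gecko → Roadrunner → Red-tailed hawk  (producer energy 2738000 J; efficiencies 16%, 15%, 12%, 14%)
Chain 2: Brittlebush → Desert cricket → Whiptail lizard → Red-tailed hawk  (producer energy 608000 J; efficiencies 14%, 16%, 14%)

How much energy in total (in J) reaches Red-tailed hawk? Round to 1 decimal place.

3010.6 J

Chain 1: 2738000 × 0.16 × 0.15 × 0.12 × 0.14 = 1103.9616 J
Chain 2: 608000 × 0.14 × 0.16 × 0.14 = 1906.688 J
Total at Red-tailed hawk: 1103.9616 + 1906.688 = 3010.6496 J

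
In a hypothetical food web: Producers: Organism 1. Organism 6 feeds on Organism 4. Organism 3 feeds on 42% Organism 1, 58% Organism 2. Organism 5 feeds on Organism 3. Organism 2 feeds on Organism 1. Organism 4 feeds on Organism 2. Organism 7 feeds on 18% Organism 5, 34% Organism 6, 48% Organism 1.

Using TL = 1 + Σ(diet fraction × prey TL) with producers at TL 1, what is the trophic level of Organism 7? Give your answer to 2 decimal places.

3.48

Organism 2: 1 + 1 = 2
Organism 3: 1 + (0.42×1 + 0.58×2) = 2.58
Organism 4: 1 + 2 = 3
Organism 5: 1 + 2.58 = 3.58
Organism 6: 1 + 3 = 4
Organism 7: 1 + (0.18×3.58 + 0.34×4 + 0.48×1) = 3.4844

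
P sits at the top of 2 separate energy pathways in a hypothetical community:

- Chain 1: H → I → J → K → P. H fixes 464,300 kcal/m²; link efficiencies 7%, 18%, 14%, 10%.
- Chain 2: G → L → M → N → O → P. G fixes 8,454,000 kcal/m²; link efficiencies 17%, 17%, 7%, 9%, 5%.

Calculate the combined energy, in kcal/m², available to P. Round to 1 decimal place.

158.9 kcal/m²

Chain 1: 464300 × 0.07 × 0.18 × 0.14 × 0.1 = 81.90252 kcal/m²
Chain 2: 8454000 × 0.17 × 0.17 × 0.07 × 0.09 × 0.05 = 76.960989 kcal/m²
Total at P: 81.90252 + 76.960989 = 158.863509 kcal/m²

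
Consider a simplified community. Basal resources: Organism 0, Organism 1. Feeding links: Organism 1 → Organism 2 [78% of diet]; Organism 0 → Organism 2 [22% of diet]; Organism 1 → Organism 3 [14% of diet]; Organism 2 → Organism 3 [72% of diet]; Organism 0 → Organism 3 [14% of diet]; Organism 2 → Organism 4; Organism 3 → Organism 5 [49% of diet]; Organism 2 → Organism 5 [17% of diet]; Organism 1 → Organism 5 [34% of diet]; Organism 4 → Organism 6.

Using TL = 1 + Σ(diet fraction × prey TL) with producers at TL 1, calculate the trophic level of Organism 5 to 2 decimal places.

3.01

Organism 2: 1 + (0.78×1 + 0.22×1) = 2
Organism 3: 1 + (0.14×1 + 0.72×2 + 0.14×1) = 2.72
Organism 4: 1 + 2 = 3
Organism 5: 1 + (0.49×2.72 + 0.17×2 + 0.34×1) = 3.0128
Organism 6: 1 + 3 = 4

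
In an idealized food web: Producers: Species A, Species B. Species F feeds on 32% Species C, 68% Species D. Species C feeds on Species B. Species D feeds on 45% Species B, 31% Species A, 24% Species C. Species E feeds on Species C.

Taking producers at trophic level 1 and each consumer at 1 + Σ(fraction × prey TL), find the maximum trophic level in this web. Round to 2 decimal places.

Species C: 1 + 1 = 2
Species D: 1 + (0.45×1 + 0.31×1 + 0.24×2) = 2.24
Species E: 1 + 2 = 3
Species F: 1 + (0.32×2 + 0.68×2.24) = 3.1632

3.16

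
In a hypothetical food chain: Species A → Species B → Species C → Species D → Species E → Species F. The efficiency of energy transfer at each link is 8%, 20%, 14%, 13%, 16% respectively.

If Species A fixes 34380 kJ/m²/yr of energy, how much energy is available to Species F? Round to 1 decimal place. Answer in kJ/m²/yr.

1.6 kJ/m²/yr

Species B: 34380 × 0.08 = 2750.4 kJ/m²/yr
Species C: 2750.4 × 0.2 = 550.08 kJ/m²/yr
Species D: 550.08 × 0.14 = 77.0112 kJ/m²/yr
Species E: 77.0112 × 0.13 = 10.011456 kJ/m²/yr
Species F: 10.011456 × 0.16 = 1.60183296 kJ/m²/yr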